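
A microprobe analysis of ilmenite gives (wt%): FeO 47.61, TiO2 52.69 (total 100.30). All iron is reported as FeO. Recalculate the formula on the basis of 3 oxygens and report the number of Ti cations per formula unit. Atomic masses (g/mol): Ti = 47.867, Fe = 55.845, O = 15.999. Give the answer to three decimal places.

0.999 Ti apfu

47.61 wt% FeO ÷ 71.844 g/mol = 0.66269 mol, giving 0.66269 Fe and 0.66269 O.
52.69 wt% TiO2 ÷ 79.865 g/mol = 0.65974 mol, giving 0.65974 Ti and 1.31948 O.
Oxygen sums to 1.98217; scaling by 3/1.98217 = 1.51349 puts the formula on 3 O.
Ti: 0.65974 × 1.51349 = 0.999 atoms per formula unit.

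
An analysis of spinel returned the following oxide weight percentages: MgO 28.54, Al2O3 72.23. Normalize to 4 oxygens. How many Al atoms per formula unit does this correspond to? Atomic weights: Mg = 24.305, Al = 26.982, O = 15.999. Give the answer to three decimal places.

2.000 Al apfu

MgO (M=40.304): mol = 0.70812; Mg = 0.70812, O = 0.70812.
Al2O3 (M=101.961): mol = 0.70841; Al = 1.41682, O = 2.12523.
ΣO = 2.83335; factor = 4/ΣO = 1.41176.
Al apfu = 1.41682 × 1.41176 = 2.000.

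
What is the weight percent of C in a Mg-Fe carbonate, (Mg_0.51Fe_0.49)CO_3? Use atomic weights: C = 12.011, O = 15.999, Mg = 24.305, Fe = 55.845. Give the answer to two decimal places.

Formula mass = 0.51×24.305 + 0.49×55.845 + 1×12.011 + 3×15.999 = 99.768 g/mol, of which 12.011 g is C.
So C makes up 12.011/99.768 = 0.1204 of the mass, i.e. 12.04%.

12.04 wt%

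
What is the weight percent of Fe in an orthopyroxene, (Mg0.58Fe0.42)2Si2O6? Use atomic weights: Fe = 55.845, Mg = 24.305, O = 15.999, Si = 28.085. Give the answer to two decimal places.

Molar mass of (Mg0.58Fe0.42)2Si2O6: 1.16·24.305 + 0.84·55.845 + 2·28.085 + 6·15.999 = 227.268 g/mol.
Mass of Fe per formula unit: 0.84 × 55.845 = 46.910 g.
Weight fraction Fe = 46.910 / 227.268 = 0.2064.

20.64 weight percent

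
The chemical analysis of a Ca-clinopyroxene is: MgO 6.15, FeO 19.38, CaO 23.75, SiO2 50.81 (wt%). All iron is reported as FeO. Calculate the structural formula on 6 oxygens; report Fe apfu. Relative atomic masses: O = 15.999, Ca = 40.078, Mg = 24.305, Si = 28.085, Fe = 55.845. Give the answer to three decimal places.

0.638 Fe apfu

6.15 wt% MgO ÷ 40.304 g/mol = 0.15259 mol, giving 0.15259 Mg and 0.15259 O.
19.38 wt% FeO ÷ 71.844 g/mol = 0.26975 mol, giving 0.26975 Fe and 0.26975 O.
23.75 wt% CaO ÷ 56.077 g/mol = 0.42352 mol, giving 0.42352 Ca and 0.42352 O.
50.81 wt% SiO2 ÷ 60.083 g/mol = 0.84566 mol, giving 0.84566 Si and 1.69132 O.
Oxygen sums to 2.53718; scaling by 6/2.53718 = 2.36483 puts the formula on 6 O.
Fe: 0.26975 × 2.36483 = 0.638 atoms per formula unit.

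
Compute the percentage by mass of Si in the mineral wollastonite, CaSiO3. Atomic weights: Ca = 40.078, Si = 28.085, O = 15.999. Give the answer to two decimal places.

24.18 wt%

Molar mass of CaSiO3: 1·40.078 + 1·28.085 + 3·15.999 = 116.160 g/mol.
Mass of Si per formula unit: 1 × 28.085 = 28.085 g.
Weight fraction Si = 28.085 / 116.160 = 0.2418.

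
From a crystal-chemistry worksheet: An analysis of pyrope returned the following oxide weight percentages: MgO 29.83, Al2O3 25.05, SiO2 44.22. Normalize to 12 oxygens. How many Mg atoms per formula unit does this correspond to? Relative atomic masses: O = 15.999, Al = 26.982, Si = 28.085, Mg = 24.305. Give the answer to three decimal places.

29.83 wt% MgO ÷ 40.304 g/mol = 0.74013 mol, giving 0.74013 Mg and 0.74013 O.
25.05 wt% Al2O3 ÷ 101.961 g/mol = 0.24568 mol, giving 0.49136 Al and 0.73704 O.
44.22 wt% SiO2 ÷ 60.083 g/mol = 0.73598 mol, giving 0.73598 Si and 1.47196 O.
Oxygen sums to 2.94913; scaling by 12/2.94913 = 4.06900 puts the formula on 12 O.
Mg: 0.74013 × 4.06900 = 3.012 atoms per formula unit.

3.012 Mg apfu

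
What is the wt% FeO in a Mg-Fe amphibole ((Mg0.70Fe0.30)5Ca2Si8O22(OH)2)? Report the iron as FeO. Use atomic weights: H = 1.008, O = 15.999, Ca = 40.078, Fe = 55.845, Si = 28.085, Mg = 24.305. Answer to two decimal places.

12.54 wt%

M((Mg0.70Fe0.30)5Ca2Si8O22(OH)2) = 859.663 g/mol; M(FeO) = 71.844 g/mol.
Moles FeO per formula unit = 1.50 Fe ÷ 1 = 1.5000.
FeO fraction = (1.5000 × 71.844) / 859.663 = 107.766/859.663 = 0.1254.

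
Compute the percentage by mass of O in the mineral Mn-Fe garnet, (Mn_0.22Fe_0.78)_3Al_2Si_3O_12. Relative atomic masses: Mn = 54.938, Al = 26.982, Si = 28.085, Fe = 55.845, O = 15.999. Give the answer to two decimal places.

Molar mass of (Mn_0.22Fe_0.78)_3Al_2Si_3O_12: 0.66·54.938 + 2.34·55.845 + 2·26.982 + 3·28.085 + 12·15.999 = 497.143 g/mol.
Mass of O per formula unit: 12 × 15.999 = 191.988 g.
Weight fraction O = 191.988 / 497.143 = 0.3862.

38.62 wt%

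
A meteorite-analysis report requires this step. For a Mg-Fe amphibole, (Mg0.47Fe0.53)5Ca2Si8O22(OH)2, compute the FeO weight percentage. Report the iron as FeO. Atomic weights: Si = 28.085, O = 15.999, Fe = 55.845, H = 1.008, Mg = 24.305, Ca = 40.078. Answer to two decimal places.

21.25 wt%

M((Mg0.47Fe0.53)5Ca2Si8O22(OH)2) = 895.934 g/mol; M(FeO) = 71.844 g/mol.
Moles FeO per formula unit = 2.65 Fe ÷ 1 = 2.6500.
FeO fraction = (2.6500 × 71.844) / 895.934 = 190.387/895.934 = 0.2125.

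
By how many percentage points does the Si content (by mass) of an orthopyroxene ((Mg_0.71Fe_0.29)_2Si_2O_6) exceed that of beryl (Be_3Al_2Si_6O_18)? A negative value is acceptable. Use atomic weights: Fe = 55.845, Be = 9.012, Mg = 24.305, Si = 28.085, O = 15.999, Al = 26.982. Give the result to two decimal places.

-5.71 percentage points

First mineral: 56.170 g Si in 219.067 g formula = 25.64 wt% Si.
Second mineral: 168.510 g Si in 537.492 g formula = 31.35 wt% Si.
25.64% − 31.35% gives a difference of -5.71 percentage points.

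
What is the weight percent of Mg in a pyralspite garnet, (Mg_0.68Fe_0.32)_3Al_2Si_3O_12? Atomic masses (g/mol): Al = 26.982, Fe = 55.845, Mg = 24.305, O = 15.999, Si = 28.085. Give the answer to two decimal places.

11.44 mass %

Molar mass of (Mg_0.68Fe_0.32)_3Al_2Si_3O_12: 2.04×24.305 + 0.96×55.845 + 2×26.982 + 3×28.085 + 12×15.999 = 433.400 g/mol.
Mass of Mg per formula unit: 2.04 × 24.305 = 49.582 g.
Weight fraction Mg = 49.582 / 433.400 = 0.1144.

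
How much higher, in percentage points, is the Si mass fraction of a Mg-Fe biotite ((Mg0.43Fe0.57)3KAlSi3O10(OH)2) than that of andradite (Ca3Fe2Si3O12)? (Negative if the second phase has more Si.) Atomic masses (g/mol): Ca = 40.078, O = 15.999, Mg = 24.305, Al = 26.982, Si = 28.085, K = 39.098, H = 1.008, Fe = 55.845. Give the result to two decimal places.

1.30 percentage points

First mineral: 84.255 g Si in 471.187 g formula = 17.88 wt% Si.
Second mineral: 84.255 g Si in 508.167 g formula = 16.58 wt% Si.
17.88% − 16.58% gives a difference of 1.30 percentage points.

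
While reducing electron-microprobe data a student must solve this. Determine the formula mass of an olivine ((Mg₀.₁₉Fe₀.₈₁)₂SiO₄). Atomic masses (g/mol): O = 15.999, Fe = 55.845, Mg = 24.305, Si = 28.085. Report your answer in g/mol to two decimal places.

191.79 g/mol

The formula mass is the sum 0.38·24.305 + 1.62·55.845 + 1·28.085 + 4·15.999.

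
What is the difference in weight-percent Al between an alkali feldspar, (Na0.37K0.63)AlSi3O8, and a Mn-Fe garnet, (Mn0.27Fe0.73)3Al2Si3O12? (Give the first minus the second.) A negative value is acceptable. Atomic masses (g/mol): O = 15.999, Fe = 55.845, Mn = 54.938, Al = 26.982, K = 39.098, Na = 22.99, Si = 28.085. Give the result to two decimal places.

-0.95 percentage points

Al in (Na0.37K0.63)AlSi3O8: molar mass 272.367 g/mol; 1×26.982 = 26.982 g → 9.91 wt%.
Al in (Mn0.27Fe0.73)3Al2Si3O12: molar mass 497.007 g/mol; 2×26.982 = 53.964 g → 10.86 wt%.
Difference = 9.91 − 10.86 = -0.95 percentage points.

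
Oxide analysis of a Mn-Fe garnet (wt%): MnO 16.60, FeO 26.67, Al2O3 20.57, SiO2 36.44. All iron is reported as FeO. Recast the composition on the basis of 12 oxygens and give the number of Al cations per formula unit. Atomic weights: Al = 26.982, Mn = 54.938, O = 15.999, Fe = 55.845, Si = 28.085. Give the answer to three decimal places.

1.998 Al apfu

MnO: 16.60/70.937 = 0.23401 mol → 0.23401 mol Mn, 0.23401 mol O.
FeO: 26.67/71.844 = 0.37122 mol → 0.37122 mol Fe, 0.37122 mol O.
Al2O3: 20.57/101.961 = 0.20174 mol → 0.40348 mol Al, 0.60522 mol O.
SiO2: 36.44/60.083 = 0.60649 mol → 0.60649 mol Si, 1.21298 mol O.
Total oxygen = 2.42343 mol. Normalization factor = 12/2.42343 = 4.95166.
Al per 12 O = 0.40348 × 4.95166 = 1.998.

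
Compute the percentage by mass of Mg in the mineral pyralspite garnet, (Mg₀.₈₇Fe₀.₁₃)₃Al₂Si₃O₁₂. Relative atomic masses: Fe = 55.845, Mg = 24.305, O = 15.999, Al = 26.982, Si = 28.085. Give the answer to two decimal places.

Formula mass = 2.61×24.305 + 0.39×55.845 + 2×26.982 + 3×28.085 + 12×15.999 = 415.423 g/mol, of which 63.436 g is Mg.
So Mg makes up 63.436/415.423 = 0.1527 of the mass, i.e. 15.27%.

15.27 mass %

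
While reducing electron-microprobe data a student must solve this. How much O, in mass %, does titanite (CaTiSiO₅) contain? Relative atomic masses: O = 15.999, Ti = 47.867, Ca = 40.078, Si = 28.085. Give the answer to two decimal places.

40.81 mass %

Formula mass = 1·40.078 + 1·47.867 + 1·28.085 + 5·15.999 = 196.025 g/mol, of which 79.995 g is O.
So O makes up 79.995/196.025 = 0.4081 of the mass, i.e. 40.81%.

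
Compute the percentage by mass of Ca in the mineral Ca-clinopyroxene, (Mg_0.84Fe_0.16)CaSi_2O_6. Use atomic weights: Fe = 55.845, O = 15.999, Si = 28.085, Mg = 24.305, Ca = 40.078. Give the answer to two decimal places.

18.09 weight percent

Molar mass of (Mg_0.84Fe_0.16)CaSi_2O_6: 0.84·24.305 + 0.16·55.845 + 1·40.078 + 2·28.085 + 6·15.999 = 221.593 g/mol.
Mass of Ca per formula unit: 1 × 40.078 = 40.078 g.
Weight fraction Ca = 40.078 / 221.593 = 0.1809.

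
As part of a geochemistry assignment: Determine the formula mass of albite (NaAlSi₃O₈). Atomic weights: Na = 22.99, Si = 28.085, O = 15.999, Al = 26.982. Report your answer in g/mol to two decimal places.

M = 1*22.99 + 1*26.982 + 3*28.085 + 8*15.999

262.22 g/mol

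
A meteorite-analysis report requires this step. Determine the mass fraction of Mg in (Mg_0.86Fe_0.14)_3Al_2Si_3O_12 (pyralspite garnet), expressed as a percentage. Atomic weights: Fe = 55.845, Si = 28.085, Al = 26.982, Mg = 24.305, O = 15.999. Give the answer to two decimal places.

Molar mass of (Mg_0.86Fe_0.14)_3Al_2Si_3O_12: 2.58*24.305 + 0.42*55.845 + 2*26.982 + 3*28.085 + 12*15.999 = 416.369 g/mol.
Mass of Mg per formula unit: 2.58 × 24.305 = 62.707 g.
Weight fraction Mg = 62.707 / 416.369 = 0.1506.

15.06 weight percent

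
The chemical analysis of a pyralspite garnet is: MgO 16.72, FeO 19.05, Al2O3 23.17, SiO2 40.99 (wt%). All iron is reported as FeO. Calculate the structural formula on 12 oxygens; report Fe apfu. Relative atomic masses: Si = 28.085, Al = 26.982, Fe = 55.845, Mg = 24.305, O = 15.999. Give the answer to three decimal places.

1.167 Fe apfu

MgO (M=40.304): mol = 0.41485; Mg = 0.41485, O = 0.41485.
FeO (M=71.844): mol = 0.26516; Fe = 0.26516, O = 0.26516.
Al2O3 (M=101.961): mol = 0.22724; Al = 0.45448, O = 0.68172.
SiO2 (M=60.083): mol = 0.68222; Si = 0.68222, O = 1.36444.
ΣO = 2.72617; factor = 12/ΣO = 4.40178.
Fe apfu = 0.26516 × 4.40178 = 1.167.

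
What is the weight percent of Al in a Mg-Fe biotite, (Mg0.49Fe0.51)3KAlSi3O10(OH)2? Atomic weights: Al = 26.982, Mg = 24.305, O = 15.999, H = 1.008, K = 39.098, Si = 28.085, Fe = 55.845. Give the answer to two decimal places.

5.80 wt%

Molar mass of (Mg0.49Fe0.51)3KAlSi3O10(OH)2: 1.47×24.305 + 1.53×55.845 + 1×39.098 + 1×26.982 + 3×28.085 + 12×15.999 + 2×1.008 = 465.510 g/mol.
Mass of Al per formula unit: 1 × 26.982 = 26.982 g.
Weight fraction Al = 26.982 / 465.510 = 0.0580.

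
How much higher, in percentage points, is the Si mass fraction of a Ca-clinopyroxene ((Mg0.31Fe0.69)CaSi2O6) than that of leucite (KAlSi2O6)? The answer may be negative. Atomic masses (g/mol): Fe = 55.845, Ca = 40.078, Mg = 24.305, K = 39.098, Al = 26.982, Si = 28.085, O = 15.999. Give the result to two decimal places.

-2.17 percentage points

Si in (Mg0.31Fe0.69)CaSi2O6: molar mass 238.310 g/mol; 2×28.085 = 56.170 g → 23.57 wt%.
Si in KAlSi2O6: molar mass 218.244 g/mol; 2×28.085 = 56.170 g → 25.74 wt%.
Difference = 23.57 − 25.74 = -2.17 percentage points.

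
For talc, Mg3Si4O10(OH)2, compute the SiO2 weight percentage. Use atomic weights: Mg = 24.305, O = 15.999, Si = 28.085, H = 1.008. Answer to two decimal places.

M(Mg3Si4O10(OH)2) = 379.259 g/mol; M(SiO2) = 60.083 g/mol.
Moles SiO2 per formula unit = 4 Si ÷ 1 = 4.0000.
SiO2 fraction = (4.0000 × 60.083) / 379.259 = 240.332/379.259 = 0.6337.

63.37 wt%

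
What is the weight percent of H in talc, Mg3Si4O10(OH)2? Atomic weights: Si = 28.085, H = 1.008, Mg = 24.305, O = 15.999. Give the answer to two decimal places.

Molar mass of Mg3Si4O10(OH)2: 3·24.305 + 4·28.085 + 12·15.999 + 2·1.008 = 379.259 g/mol.
Mass of H per formula unit: 2 × 1.008 = 2.016 g.
Weight fraction H = 2.016 / 379.259 = 0.0053.

0.53 mass %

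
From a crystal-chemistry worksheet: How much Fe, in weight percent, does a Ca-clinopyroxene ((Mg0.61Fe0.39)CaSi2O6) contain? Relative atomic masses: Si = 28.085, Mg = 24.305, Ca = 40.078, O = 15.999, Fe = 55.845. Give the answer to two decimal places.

9.52 weight percent

Formula mass = 0.61*24.305 + 0.39*55.845 + 1*40.078 + 2*28.085 + 6*15.999 = 228.848 g/mol, of which 21.780 g is Fe.
So Fe makes up 21.780/228.848 = 0.0952 of the mass, i.e. 9.52%.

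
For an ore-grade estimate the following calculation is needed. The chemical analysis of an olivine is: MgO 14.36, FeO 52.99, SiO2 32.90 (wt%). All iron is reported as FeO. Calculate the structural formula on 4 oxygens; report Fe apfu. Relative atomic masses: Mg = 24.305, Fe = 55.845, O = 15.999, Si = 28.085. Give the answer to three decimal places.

1.348 Fe apfu

MgO: 14.36/40.304 = 0.35629 mol → 0.35629 mol Mg, 0.35629 mol O.
FeO: 52.99/71.844 = 0.73757 mol → 0.73757 mol Fe, 0.73757 mol O.
SiO2: 32.90/60.083 = 0.54758 mol → 0.54758 mol Si, 1.09516 mol O.
Total oxygen = 2.18902 mol. Normalization factor = 4/2.18902 = 1.82730.
Fe per 4 O = 0.73757 × 1.82730 = 1.348.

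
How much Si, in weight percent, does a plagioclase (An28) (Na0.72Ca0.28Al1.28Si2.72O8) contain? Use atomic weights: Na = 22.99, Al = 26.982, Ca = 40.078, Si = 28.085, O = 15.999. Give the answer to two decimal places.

Molar mass of Na0.72Ca0.28Al1.28Si2.72O8: 0.72*22.99 + 0.28*40.078 + 1.28*26.982 + 2.72*28.085 + 8*15.999 = 266.695 g/mol.
Mass of Si per formula unit: 2.72 × 28.085 = 76.391 g.
Weight fraction Si = 76.391 / 266.695 = 0.2864.

28.64 weight percent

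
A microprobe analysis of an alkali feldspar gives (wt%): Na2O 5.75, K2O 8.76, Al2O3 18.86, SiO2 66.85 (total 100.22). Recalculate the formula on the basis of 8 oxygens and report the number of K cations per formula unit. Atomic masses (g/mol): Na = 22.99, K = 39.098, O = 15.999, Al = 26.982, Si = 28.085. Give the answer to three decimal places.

Na2O (M=61.979): mol = 0.09277; Na = 0.18554, O = 0.09277.
K2O (M=94.195): mol = 0.09300; K = 0.18600, O = 0.09300.
Al2O3 (M=101.961): mol = 0.18497; Al = 0.36994, O = 0.55491.
SiO2 (M=60.083): mol = 1.11263; Si = 1.11263, O = 2.22526.
ΣO = 2.96594; factor = 8/ΣO = 2.69729.
K apfu = 0.18600 × 2.69729 = 0.502.

0.502 K apfu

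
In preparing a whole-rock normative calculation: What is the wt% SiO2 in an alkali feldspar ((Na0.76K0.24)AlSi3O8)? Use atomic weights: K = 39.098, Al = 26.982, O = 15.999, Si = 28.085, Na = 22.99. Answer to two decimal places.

Formula mass = 266.085 g/mol.
3 Si → 3.0000 mol SiO2 per formula unit; M(SiO2) = 60.083, so SiO2 mass = 180.249 g.
180.249/266.085 × 100 = 67.74 wt%.

67.74 wt%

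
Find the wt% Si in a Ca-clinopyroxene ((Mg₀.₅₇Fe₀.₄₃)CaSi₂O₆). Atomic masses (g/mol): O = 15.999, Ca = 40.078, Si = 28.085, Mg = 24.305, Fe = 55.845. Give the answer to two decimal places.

24.41 wt%

Molar mass of (Mg₀.₅₇Fe₀.₄₃)CaSi₂O₆: 0.57×24.305 + 0.43×55.845 + 1×40.078 + 2×28.085 + 6×15.999 = 230.109 g/mol.
Mass of Si per formula unit: 2 × 28.085 = 56.170 g.
Weight fraction Si = 56.170 / 230.109 = 0.2441.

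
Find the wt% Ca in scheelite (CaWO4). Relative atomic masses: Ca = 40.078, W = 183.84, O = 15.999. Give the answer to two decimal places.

13.92 weight percent

Molar mass of CaWO4: 1*40.078 + 1*183.84 + 4*15.999 = 287.914 g/mol.
Mass of Ca per formula unit: 1 × 40.078 = 40.078 g.
Weight fraction Ca = 40.078 / 287.914 = 0.1392.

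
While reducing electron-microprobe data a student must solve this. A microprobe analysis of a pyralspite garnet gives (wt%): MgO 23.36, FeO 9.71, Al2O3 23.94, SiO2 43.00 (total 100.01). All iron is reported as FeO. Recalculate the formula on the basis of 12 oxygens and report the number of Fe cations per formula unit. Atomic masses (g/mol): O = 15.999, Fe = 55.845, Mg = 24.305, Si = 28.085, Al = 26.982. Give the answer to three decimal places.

MgO: 23.36/40.304 = 0.57960 mol → 0.57960 mol Mg, 0.57960 mol O.
FeO: 9.71/71.844 = 0.13515 mol → 0.13515 mol Fe, 0.13515 mol O.
Al2O3: 23.94/101.961 = 0.23480 mol → 0.46960 mol Al, 0.70440 mol O.
SiO2: 43.00/60.083 = 0.71568 mol → 0.71568 mol Si, 1.43136 mol O.
Total oxygen = 2.85051 mol. Normalization factor = 12/2.85051 = 4.20977.
Fe per 12 O = 0.13515 × 4.20977 = 0.569.

0.569 Fe apfu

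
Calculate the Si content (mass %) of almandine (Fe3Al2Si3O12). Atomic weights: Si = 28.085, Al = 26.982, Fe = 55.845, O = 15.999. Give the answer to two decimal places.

Molar mass of Fe3Al2Si3O12: 3·55.845 + 2·26.982 + 3·28.085 + 12·15.999 = 497.742 g/mol.
Mass of Si per formula unit: 3 × 28.085 = 84.255 g.
Weight fraction Si = 84.255 / 497.742 = 0.1693.

16.93 mass %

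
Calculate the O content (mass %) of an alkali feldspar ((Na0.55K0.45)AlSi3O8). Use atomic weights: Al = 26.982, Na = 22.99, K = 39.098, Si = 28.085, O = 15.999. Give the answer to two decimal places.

Formula mass = 0.55*22.99 + 0.45*39.098 + 1*26.982 + 3*28.085 + 8*15.999 = 269.468 g/mol, of which 127.992 g is O.
So O makes up 127.992/269.468 = 0.4750 of the mass, i.e. 47.50%.

47.50 mass %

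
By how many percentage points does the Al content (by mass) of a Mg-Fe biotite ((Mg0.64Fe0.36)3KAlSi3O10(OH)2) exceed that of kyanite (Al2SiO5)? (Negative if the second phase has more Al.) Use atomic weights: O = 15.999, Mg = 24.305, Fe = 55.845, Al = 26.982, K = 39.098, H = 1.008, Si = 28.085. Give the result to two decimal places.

M((Mg0.64Fe0.36)3KAlSi3O10(OH)2) = 451.317 g/mol, so wt% Al = 26.982/451.317 × 100 = 5.98%.
M(Al2SiO5) = 162.044 g/mol, so wt% Al = 53.964/162.044 × 100 = 33.30%.
5.98 − 33.30 = -27.32 pp.

-27.32 percentage points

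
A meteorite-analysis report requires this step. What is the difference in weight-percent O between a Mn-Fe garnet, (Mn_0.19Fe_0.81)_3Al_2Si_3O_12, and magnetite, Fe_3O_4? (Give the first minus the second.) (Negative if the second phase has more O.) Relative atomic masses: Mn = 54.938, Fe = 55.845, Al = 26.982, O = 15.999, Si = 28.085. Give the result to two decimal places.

O in (Mn_0.19Fe_0.81)_3Al_2Si_3O_12: molar mass 497.225 g/mol; 12×15.999 = 191.988 g → 38.61 wt%.
O in Fe_3O_4: molar mass 231.531 g/mol; 4×15.999 = 63.996 g → 27.64 wt%.
Difference = 38.61 − 27.64 = 10.97 percentage points.

10.97 percentage points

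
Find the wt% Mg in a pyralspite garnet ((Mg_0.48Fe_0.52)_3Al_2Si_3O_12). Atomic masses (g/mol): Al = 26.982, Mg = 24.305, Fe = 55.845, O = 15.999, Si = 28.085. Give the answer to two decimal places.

Molar mass of (Mg_0.48Fe_0.52)_3Al_2Si_3O_12: 1.44*24.305 + 1.56*55.845 + 2*26.982 + 3*28.085 + 12*15.999 = 452.324 g/mol.
Mass of Mg per formula unit: 1.44 × 24.305 = 34.999 g.
Weight fraction Mg = 34.999 / 452.324 = 0.0774.

7.74 mass %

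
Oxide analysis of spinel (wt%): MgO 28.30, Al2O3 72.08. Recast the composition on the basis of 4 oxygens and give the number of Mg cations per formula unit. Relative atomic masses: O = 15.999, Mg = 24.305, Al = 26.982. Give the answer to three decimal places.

MgO (M=40.304): mol = 0.70216; Mg = 0.70216, O = 0.70216.
Al2O3 (M=101.961): mol = 0.70694; Al = 1.41388, O = 2.12082.
ΣO = 2.82298; factor = 4/ΣO = 1.41694.
Mg apfu = 0.70216 × 1.41694 = 0.995.

0.995 Mg apfu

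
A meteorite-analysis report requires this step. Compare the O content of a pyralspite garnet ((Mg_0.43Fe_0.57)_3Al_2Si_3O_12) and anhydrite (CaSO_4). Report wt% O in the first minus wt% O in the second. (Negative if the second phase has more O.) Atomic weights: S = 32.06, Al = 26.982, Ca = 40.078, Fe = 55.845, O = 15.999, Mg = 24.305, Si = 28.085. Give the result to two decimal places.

-5.00 percentage points

M((Mg_0.43Fe_0.57)_3Al_2Si_3O_12) = 457.055 g/mol, so wt% O = 191.988/457.055 × 100 = 42.01%.
M(CaSO_4) = 136.134 g/mol, so wt% O = 63.996/136.134 × 100 = 47.01%.
42.01 − 47.01 = -5.00 pp.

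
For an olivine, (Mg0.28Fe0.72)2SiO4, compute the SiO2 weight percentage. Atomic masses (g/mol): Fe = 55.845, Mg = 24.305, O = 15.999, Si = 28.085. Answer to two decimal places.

Formula mass = 186.109 g/mol.
1 Si → 1.0000 mol SiO2 per formula unit; M(SiO2) = 60.083, so SiO2 mass = 60.083 g.
60.083/186.109 × 100 = 32.28 wt%.

32.28 wt%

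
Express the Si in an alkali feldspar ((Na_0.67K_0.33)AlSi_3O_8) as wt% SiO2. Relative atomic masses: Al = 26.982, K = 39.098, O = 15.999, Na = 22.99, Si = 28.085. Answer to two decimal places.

67.37 wt%

Formula mass = 267.535 g/mol.
3 Si → 3.0000 mol SiO2 per formula unit; M(SiO2) = 60.083, so SiO2 mass = 180.249 g.
180.249/267.535 × 100 = 67.37 wt%.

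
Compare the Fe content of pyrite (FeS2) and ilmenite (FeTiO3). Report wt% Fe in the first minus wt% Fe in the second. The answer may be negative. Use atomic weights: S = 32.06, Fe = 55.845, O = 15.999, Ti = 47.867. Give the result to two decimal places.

9.74 percentage points

Fe in FeS2: molar mass 119.965 g/mol; 1×55.845 = 55.845 g → 46.55 wt%.
Fe in FeTiO3: molar mass 151.709 g/mol; 1×55.845 = 55.845 g → 36.81 wt%.
Difference = 46.55 − 36.81 = 9.74 percentage points.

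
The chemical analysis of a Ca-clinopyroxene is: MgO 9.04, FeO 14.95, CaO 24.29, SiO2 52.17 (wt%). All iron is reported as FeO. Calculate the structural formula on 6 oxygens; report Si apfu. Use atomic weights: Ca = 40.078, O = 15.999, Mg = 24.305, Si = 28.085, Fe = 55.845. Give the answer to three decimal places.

MgO (M=40.304): mol = 0.22430; Mg = 0.22430, O = 0.22430.
FeO (M=71.844): mol = 0.20809; Fe = 0.20809, O = 0.20809.
CaO (M=56.077): mol = 0.43315; Ca = 0.43315, O = 0.43315.
SiO2 (M=60.083): mol = 0.86830; Si = 0.86830, O = 1.73660.
ΣO = 2.60214; factor = 6/ΣO = 2.30579.
Si apfu = 0.86830 × 2.30579 = 2.002.

2.002 Si apfu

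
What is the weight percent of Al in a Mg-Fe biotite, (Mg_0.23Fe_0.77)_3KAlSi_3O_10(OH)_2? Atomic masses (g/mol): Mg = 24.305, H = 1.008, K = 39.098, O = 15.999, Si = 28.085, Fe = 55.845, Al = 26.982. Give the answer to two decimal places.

M((Mg_0.23Fe_0.77)_3KAlSi_3O_10(OH)_2) = 490.111 g/mol.
Al contributes 1 × 26.982 = 26.982 g per mole.
26.982/490.111 = 0.0551 → 5.51%.

5.51 wt%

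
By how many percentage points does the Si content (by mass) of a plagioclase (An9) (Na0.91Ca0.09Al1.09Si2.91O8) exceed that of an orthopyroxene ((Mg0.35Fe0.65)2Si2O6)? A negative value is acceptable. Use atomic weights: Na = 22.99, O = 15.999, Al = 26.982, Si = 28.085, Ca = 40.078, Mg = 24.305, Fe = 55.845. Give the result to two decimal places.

7.77 percentage points

Si in Na0.91Ca0.09Al1.09Si2.91O8: molar mass 263.658 g/mol; 2.91×28.085 = 81.727 g → 31.00 wt%.
Si in (Mg0.35Fe0.65)2Si2O6: molar mass 241.776 g/mol; 2×28.085 = 56.170 g → 23.23 wt%.
Difference = 31.00 − 23.23 = 7.77 percentage points.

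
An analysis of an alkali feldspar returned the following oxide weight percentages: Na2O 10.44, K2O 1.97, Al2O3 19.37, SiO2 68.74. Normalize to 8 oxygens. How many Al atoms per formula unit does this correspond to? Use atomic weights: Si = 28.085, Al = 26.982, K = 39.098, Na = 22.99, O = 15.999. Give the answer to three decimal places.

Na2O (M=61.979): mol = 0.16844; Na = 0.33688, O = 0.16844.
K2O (M=94.195): mol = 0.02091; K = 0.04182, O = 0.02091.
Al2O3 (M=101.961): mol = 0.18997; Al = 0.37994, O = 0.56991.
SiO2 (M=60.083): mol = 1.14408; Si = 1.14408, O = 2.28816.
ΣO = 3.04742; factor = 8/ΣO = 2.62517.
Al apfu = 0.37994 × 2.62517 = 0.997.

0.997 Al apfu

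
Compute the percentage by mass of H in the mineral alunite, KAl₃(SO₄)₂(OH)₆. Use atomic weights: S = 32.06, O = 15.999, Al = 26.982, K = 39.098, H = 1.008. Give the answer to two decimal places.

1.46 wt%

M(KAl₃(SO₄)₂(OH)₆) = 414.198 g/mol.
H contributes 6 × 1.008 = 6.048 g per mole.
6.048/414.198 = 0.0146 → 1.46%.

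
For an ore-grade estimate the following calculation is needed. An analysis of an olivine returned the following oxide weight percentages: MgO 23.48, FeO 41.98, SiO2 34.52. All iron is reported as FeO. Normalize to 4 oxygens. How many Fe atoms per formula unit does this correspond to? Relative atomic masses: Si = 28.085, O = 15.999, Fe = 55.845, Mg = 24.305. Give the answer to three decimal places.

MgO: 23.48/40.304 = 0.58257 mol → 0.58257 mol Mg, 0.58257 mol O.
FeO: 41.98/71.844 = 0.58432 mol → 0.58432 mol Fe, 0.58432 mol O.
SiO2: 34.52/60.083 = 0.57454 mol → 0.57454 mol Si, 1.14908 mol O.
Total oxygen = 2.31597 mol. Normalization factor = 4/2.31597 = 1.72714.
Fe per 4 O = 0.58432 × 1.72714 = 1.009.

1.009 Fe apfu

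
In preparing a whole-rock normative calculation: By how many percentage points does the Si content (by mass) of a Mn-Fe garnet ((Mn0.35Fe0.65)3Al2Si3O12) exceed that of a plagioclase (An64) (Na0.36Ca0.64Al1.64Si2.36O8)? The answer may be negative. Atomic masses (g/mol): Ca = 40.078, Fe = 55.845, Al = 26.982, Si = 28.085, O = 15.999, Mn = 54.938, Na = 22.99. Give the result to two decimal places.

M((Mn0.35Fe0.65)3Al2Si3O12) = 496.790 g/mol, so wt% Si = 84.255/496.790 × 100 = 16.96%.
M(Na0.36Ca0.64Al1.64Si2.36O8) = 272.449 g/mol, so wt% Si = 66.281/272.449 × 100 = 24.33%.
16.96 − 24.33 = -7.37 pp.

-7.37 percentage points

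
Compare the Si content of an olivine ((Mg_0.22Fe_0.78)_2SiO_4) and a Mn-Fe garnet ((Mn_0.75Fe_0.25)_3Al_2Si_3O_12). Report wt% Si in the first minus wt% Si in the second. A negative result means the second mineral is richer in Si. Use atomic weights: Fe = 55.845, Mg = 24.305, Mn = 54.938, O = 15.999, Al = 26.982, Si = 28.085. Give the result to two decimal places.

Si in (Mg_0.22Fe_0.78)_2SiO_4: molar mass 189.893 g/mol; 1×28.085 = 28.085 g → 14.79 wt%.
Si in (Mn_0.75Fe_0.25)_3Al_2Si_3O_12: molar mass 495.701 g/mol; 3×28.085 = 84.255 g → 17.00 wt%.
Difference = 14.79 − 17.00 = -2.21 percentage points.

-2.21 percentage points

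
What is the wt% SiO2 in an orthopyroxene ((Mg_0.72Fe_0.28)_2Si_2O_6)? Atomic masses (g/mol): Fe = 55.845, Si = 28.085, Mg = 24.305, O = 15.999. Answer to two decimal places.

55.01 wt%

Formula mass = 218.436 g/mol.
2 Si → 2.0000 mol SiO2 per formula unit; M(SiO2) = 60.083, so SiO2 mass = 120.166 g.
120.166/218.436 × 100 = 55.01 wt%.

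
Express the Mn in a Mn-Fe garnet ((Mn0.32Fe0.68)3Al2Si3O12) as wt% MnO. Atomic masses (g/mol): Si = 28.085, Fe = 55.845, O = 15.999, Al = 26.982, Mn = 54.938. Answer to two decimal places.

13.71 wt%

Formula mass = 496.871 g/mol.
0.96 Mn → 0.9600 mol MnO per formula unit; M(MnO) = 70.937, so MnO mass = 68.100 g.
68.100/496.871 × 100 = 13.71 wt%.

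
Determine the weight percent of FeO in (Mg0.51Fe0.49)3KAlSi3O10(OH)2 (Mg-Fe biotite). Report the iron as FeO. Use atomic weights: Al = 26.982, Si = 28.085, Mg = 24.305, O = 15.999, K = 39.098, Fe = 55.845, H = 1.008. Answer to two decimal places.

Formula mass = 463.618 g/mol.
1.47 Fe → 1.4700 mol FeO per formula unit; M(FeO) = 71.844, so FeO mass = 105.611 g.
105.611/463.618 × 100 = 22.78 wt%.

22.78 wt%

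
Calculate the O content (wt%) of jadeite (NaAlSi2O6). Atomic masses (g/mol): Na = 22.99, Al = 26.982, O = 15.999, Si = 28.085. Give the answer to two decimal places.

Molar mass of NaAlSi2O6: 1*22.99 + 1*26.982 + 2*28.085 + 6*15.999 = 202.136 g/mol.
Mass of O per formula unit: 6 × 15.999 = 95.994 g.
Weight fraction O = 95.994 / 202.136 = 0.4749.

47.49 wt%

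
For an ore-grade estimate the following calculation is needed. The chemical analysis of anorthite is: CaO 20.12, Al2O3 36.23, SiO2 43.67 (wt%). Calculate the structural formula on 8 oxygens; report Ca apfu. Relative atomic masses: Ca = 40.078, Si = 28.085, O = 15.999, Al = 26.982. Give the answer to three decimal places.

0.997 Ca apfu

CaO: 20.12/56.077 = 0.35879 mol → 0.35879 mol Ca, 0.35879 mol O.
Al2O3: 36.23/101.961 = 0.35533 mol → 0.71066 mol Al, 1.06599 mol O.
SiO2: 43.67/60.083 = 0.72683 mol → 0.72683 mol Si, 1.45366 mol O.
Total oxygen = 2.87844 mol. Normalization factor = 8/2.87844 = 2.77928.
Ca per 8 O = 0.35879 × 2.77928 = 0.997.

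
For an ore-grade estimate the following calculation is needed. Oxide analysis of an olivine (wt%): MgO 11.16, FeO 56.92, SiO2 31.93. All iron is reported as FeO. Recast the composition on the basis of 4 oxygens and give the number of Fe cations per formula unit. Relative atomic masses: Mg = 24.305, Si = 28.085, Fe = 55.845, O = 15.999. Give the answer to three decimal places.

MgO (M=40.304): mol = 0.27690; Mg = 0.27690, O = 0.27690.
FeO (M=71.844): mol = 0.79227; Fe = 0.79227, O = 0.79227.
SiO2 (M=60.083): mol = 0.53143; Si = 0.53143, O = 1.06286.
ΣO = 2.13203; factor = 4/ΣO = 1.87615.
Fe apfu = 0.79227 × 1.87615 = 1.486.

1.486 Fe apfu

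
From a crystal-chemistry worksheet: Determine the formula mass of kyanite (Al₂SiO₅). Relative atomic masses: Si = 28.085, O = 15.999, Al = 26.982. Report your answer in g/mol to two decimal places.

162.04 g/mol

The formula mass is the sum 2*26.982 + 1*28.085 + 5*15.999.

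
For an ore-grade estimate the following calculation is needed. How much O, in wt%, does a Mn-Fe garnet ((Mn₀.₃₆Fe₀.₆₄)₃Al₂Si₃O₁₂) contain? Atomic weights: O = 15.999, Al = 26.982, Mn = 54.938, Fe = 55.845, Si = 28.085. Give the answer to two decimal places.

38.65 wt%

Formula mass = 1.08×54.938 + 1.92×55.845 + 2×26.982 + 3×28.085 + 12×15.999 = 496.762 g/mol, of which 191.988 g is O.
So O makes up 191.988/496.762 = 0.3865 of the mass, i.e. 38.65%.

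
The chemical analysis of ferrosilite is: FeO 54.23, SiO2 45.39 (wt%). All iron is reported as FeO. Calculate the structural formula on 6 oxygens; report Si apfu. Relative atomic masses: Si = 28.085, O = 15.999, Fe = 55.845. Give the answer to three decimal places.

2.001 Si apfu

FeO (M=71.844): mol = 0.75483; Fe = 0.75483, O = 0.75483.
SiO2 (M=60.083): mol = 0.75545; Si = 0.75545, O = 1.51090.
ΣO = 2.26573; factor = 6/ΣO = 2.64815.
Si apfu = 0.75545 × 2.64815 = 2.001.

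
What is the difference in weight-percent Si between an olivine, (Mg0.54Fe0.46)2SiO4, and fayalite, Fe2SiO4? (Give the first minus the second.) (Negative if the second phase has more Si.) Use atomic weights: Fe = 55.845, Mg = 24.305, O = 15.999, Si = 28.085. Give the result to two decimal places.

First mineral: 28.085 g Si in 169.708 g formula = 16.55 wt% Si.
Second mineral: 28.085 g Si in 203.771 g formula = 13.78 wt% Si.
16.55% − 13.78% gives a difference of 2.77 percentage points.

2.77 percentage points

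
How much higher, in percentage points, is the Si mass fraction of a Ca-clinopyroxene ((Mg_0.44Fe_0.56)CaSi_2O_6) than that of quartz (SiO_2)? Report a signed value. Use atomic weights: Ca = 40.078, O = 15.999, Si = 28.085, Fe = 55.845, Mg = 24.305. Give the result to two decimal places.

-22.76 percentage points

M((Mg_0.44Fe_0.56)CaSi_2O_6) = 234.209 g/mol, so wt% Si = 56.170/234.209 × 100 = 23.98%.
M(SiO_2) = 60.083 g/mol, so wt% Si = 28.085/60.083 × 100 = 46.74%.
23.98 − 46.74 = -22.76 pp.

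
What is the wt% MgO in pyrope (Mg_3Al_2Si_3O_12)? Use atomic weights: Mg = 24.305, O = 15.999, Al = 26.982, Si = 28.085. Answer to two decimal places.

29.99 wt%

M(Mg_3Al_2Si_3O_12) = 403.122 g/mol; M(MgO) = 40.304 g/mol.
Moles MgO per formula unit = 3 Mg ÷ 1 = 3.0000.
MgO fraction = (3.0000 × 40.304) / 403.122 = 120.912/403.122 = 0.2999.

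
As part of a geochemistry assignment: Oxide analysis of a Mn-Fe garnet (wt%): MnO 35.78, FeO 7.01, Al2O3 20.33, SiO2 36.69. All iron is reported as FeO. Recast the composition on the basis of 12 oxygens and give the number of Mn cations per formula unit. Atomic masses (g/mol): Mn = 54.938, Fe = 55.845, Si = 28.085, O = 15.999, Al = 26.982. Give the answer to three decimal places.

2.500 Mn apfu

MnO: 35.78/70.937 = 0.50439 mol → 0.50439 mol Mn, 0.50439 mol O.
FeO: 7.01/71.844 = 0.09757 mol → 0.09757 mol Fe, 0.09757 mol O.
Al2O3: 20.33/101.961 = 0.19939 mol → 0.39878 mol Al, 0.59817 mol O.
SiO2: 36.69/60.083 = 0.61066 mol → 0.61066 mol Si, 1.22132 mol O.
Total oxygen = 2.42145 mol. Normalization factor = 12/2.42145 = 4.95571.
Mn per 12 O = 0.50439 × 4.95571 = 2.500.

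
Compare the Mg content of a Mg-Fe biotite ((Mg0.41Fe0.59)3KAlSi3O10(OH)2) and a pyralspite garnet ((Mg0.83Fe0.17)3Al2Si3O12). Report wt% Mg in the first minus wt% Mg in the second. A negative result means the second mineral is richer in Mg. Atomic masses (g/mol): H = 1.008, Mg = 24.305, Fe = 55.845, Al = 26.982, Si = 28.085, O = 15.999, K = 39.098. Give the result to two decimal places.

-8.12 percentage points

Mg in (Mg0.41Fe0.59)3KAlSi3O10(OH)2: molar mass 473.080 g/mol; 1.23×24.305 = 29.895 g → 6.32 wt%.
Mg in (Mg0.83Fe0.17)3Al2Si3O12: molar mass 419.207 g/mol; 2.49×24.305 = 60.519 g → 14.44 wt%.
Difference = 6.32 − 14.44 = -8.12 percentage points.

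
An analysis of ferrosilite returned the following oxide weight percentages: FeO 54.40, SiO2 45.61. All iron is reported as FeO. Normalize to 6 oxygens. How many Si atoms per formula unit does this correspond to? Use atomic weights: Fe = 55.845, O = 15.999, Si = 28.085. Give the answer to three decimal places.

FeO (M=71.844): mol = 0.75720; Fe = 0.75720, O = 0.75720.
SiO2 (M=60.083): mol = 0.75912; Si = 0.75912, O = 1.51824.
ΣO = 2.27544; factor = 6/ΣO = 2.63685.
Si apfu = 0.75912 × 2.63685 = 2.002.

2.002 Si apfu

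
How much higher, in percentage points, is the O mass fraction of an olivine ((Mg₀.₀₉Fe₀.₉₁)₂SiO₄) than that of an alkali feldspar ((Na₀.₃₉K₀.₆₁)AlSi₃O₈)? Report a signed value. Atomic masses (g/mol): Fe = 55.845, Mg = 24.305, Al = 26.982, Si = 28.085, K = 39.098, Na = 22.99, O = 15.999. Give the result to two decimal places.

-14.74 percentage points

M((Mg₀.₀₉Fe₀.₉₁)₂SiO₄) = 198.094 g/mol, so wt% O = 63.996/198.094 × 100 = 32.31%.
M((Na₀.₃₉K₀.₆₁)AlSi₃O₈) = 272.045 g/mol, so wt% O = 127.992/272.045 × 100 = 47.05%.
32.31 − 47.05 = -14.74 pp.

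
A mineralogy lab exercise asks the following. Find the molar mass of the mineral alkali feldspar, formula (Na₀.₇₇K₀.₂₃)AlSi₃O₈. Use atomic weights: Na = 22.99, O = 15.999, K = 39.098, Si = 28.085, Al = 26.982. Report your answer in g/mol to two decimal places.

265.92 g/mol

The formula mass is the sum 0.77*22.99 + 0.23*39.098 + 1*26.982 + 3*28.085 + 8*15.999.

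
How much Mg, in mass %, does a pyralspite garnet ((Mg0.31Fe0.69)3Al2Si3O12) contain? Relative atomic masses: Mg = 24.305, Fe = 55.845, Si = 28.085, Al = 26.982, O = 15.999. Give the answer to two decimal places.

Molar mass of (Mg0.31Fe0.69)3Al2Si3O12: 0.93*24.305 + 2.07*55.845 + 2*26.982 + 3*28.085 + 12*15.999 = 468.410 g/mol.
Mass of Mg per formula unit: 0.93 × 24.305 = 22.604 g.
Weight fraction Mg = 22.604 / 468.410 = 0.0483.

4.83 mass %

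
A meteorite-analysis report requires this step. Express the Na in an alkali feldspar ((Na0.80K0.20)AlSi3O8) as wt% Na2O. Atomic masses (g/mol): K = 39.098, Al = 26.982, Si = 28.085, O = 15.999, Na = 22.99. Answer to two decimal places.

M((Na0.80K0.20)AlSi3O8) = 265.441 g/mol; M(Na2O) = 61.979 g/mol.
Moles Na2O per formula unit = 0.80 Na ÷ 2 = 0.4000.
Na2O fraction = (0.4000 × 61.979) / 265.441 = 24.792/265.441 = 0.0934.

9.34 wt%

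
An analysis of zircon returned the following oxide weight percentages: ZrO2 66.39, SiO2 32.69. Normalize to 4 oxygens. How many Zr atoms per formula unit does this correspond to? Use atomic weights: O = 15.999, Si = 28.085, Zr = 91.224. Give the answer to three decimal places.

0.995 Zr apfu

ZrO2 (M=123.222): mol = 0.53878; Zr = 0.53878, O = 1.07756.
SiO2 (M=60.083): mol = 0.54408; Si = 0.54408, O = 1.08816.
ΣO = 2.16572; factor = 4/ΣO = 1.84696.
Zr apfu = 0.53878 × 1.84696 = 0.995.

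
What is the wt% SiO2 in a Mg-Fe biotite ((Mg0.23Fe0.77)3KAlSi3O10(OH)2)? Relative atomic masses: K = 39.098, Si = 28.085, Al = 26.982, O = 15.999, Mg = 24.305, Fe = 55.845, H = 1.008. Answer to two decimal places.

36.78 wt%

Formula mass = 490.111 g/mol.
3 Si → 3.0000 mol SiO2 per formula unit; M(SiO2) = 60.083, so SiO2 mass = 180.249 g.
180.249/490.111 × 100 = 36.78 wt%.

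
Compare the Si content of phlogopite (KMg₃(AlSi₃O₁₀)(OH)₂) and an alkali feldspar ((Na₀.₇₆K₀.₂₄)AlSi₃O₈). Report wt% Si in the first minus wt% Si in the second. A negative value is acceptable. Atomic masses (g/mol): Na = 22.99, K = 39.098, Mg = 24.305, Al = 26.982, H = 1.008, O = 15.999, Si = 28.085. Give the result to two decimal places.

M(KMg₃(AlSi₃O₁₀)(OH)₂) = 417.254 g/mol, so wt% Si = 84.255/417.254 × 100 = 20.19%.
M((Na₀.₇₆K₀.₂₄)AlSi₃O₈) = 266.085 g/mol, so wt% Si = 84.255/266.085 × 100 = 31.66%.
20.19 − 31.66 = -11.47 pp.

-11.47 percentage points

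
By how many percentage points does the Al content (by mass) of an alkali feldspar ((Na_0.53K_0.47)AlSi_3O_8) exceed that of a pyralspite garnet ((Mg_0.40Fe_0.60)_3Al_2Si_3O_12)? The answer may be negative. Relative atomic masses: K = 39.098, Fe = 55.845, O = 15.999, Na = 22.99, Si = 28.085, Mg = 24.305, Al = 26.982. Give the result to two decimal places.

M((Na_0.53K_0.47)AlSi_3O_8) = 269.790 g/mol, so wt% Al = 26.982/269.790 × 100 = 10.00%.
M((Mg_0.40Fe_0.60)_3Al_2Si_3O_12) = 459.894 g/mol, so wt% Al = 53.964/459.894 × 100 = 11.73%.
10.00 − 11.73 = -1.73 pp.

-1.73 percentage points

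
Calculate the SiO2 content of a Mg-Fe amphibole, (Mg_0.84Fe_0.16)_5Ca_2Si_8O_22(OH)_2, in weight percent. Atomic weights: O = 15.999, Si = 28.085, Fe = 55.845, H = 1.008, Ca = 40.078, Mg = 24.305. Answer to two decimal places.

57.39 wt%

M((Mg_0.84Fe_0.16)_5Ca_2Si_8O_22(OH)_2) = 837.585 g/mol; M(SiO2) = 60.083 g/mol.
Moles SiO2 per formula unit = 8 Si ÷ 1 = 8.0000.
SiO2 fraction = (8.0000 × 60.083) / 837.585 = 480.664/837.585 = 0.5739.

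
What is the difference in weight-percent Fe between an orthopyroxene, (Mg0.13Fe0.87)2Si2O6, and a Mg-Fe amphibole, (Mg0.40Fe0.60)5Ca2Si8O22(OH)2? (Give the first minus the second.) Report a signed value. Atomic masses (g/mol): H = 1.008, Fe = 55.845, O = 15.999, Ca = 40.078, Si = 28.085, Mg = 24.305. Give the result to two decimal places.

M((Mg0.13Fe0.87)2Si2O6) = 255.654 g/mol, so wt% Fe = 97.170/255.654 × 100 = 38.01%.
M((Mg0.40Fe0.60)5Ca2Si8O22(OH)2) = 906.973 g/mol, so wt% Fe = 167.535/906.973 × 100 = 18.47%.
38.01 − 18.47 = 19.54 pp.

19.54 percentage points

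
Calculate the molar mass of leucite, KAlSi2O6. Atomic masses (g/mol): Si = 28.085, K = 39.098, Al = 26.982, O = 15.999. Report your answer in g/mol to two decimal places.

218.24 g/mol

M = 1(39.098) + 1(26.982) + 2(28.085) + 6(15.999)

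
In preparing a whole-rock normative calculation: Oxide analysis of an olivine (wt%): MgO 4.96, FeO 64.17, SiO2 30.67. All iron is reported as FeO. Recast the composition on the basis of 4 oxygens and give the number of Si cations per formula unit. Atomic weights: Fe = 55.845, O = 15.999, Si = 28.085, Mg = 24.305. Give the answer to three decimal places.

1.002 Si apfu

MgO: 4.96/40.304 = 0.12306 mol → 0.12306 mol Mg, 0.12306 mol O.
FeO: 64.17/71.844 = 0.89319 mol → 0.89319 mol Fe, 0.89319 mol O.
SiO2: 30.67/60.083 = 0.51046 mol → 0.51046 mol Si, 1.02092 mol O.
Total oxygen = 2.03717 mol. Normalization factor = 4/2.03717 = 1.96351.
Si per 4 O = 0.51046 × 1.96351 = 1.002.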